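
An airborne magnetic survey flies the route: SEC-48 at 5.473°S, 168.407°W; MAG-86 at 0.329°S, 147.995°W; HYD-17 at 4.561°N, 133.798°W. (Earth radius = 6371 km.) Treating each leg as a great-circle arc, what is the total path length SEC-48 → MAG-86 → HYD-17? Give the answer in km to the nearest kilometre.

SEC-48→MAG-86: c = 0.366831 rad, d = 2337.08 km
MAG-86→HYD-17: c = 0.261839 rad, d = 1668.18 km
Total = 2337.08 + 1668.18 = 4005.25 km

4005 km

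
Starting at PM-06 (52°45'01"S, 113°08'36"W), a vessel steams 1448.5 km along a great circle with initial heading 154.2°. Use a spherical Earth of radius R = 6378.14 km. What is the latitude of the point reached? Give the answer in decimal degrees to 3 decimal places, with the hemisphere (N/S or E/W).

63.931°S

PM-06: φ = -52.75028°, λ = -113.14333°
δ = d/R = 1448.5/6378.14 = 0.227104 rad
φ₂ = arcsin(sin φ₁ cos δ + cos φ₁ sin δ cos θ)
   = arcsin(-0.79600·0.97432 + 0.60529·0.22516·-0.90032) = -63.93102°
λ₂ = λ₁ + atan2(sin θ sin δ cos φ₁, cos δ − sin φ₁ sin φ₂) = -100.25841°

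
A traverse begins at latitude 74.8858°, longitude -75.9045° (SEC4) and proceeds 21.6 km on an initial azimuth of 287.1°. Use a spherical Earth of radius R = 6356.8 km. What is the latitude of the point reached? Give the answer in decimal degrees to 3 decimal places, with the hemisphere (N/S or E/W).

74.942°N

δ = d/R = 21.6/6356.8 = 0.003398 rad
φ₂ = arcsin(sin φ₁ cos δ + cos φ₁ sin δ cos θ)
   = arcsin(0.96541·0.99999 + 0.26074·0.00340·0.29404) = 74.94192°
λ₂ = λ₁ + atan2(sin θ sin δ cos φ₁, cos δ − sin φ₁ sin φ₂) = -76.62077°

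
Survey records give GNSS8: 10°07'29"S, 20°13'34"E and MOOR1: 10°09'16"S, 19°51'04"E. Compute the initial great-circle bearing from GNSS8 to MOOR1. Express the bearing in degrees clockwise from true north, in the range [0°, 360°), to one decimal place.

265.4°

GNSS8: φ = -10.12472°, λ = +20.22611°
MOOR1: φ = -10.15444°, λ = +19.85111°
Δλ = -0.3750°
y = sin Δλ · cos φ₂ = -0.006442
x = cos φ₁ sin φ₂ − sin φ₁ cos φ₂ cos Δλ = -0.000522
θ = atan2(y, x) = -94.6363° → 265.3637° (mod 360°)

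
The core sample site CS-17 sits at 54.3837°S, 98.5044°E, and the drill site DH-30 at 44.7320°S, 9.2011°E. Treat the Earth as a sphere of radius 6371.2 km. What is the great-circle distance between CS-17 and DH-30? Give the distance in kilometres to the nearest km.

6088 km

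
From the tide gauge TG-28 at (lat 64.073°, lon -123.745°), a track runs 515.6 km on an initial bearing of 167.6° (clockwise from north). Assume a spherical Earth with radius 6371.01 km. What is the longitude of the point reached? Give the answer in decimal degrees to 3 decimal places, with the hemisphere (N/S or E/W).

121.783°W

δ = d/R = 515.6/6371.01 = 0.080929 rad
φ₂ = arcsin(sin φ₁ cos δ + cos φ₁ sin δ cos θ)
   = arcsin(0.89935·0.99673 + 0.43723·0.08084·-0.97667) = 59.52914°
λ₂ = λ₁ + atan2(sin θ sin δ cos φ₁, cos δ − sin φ₁ sin φ₂) = -121.78323°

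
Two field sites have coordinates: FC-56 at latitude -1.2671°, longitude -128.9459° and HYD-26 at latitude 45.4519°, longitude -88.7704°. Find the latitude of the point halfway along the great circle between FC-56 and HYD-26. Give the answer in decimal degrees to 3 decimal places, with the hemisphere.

23.331°N

Bx = cos φ₂ cos Δλ = 0.536002,  By = cos φ₂ sin Δλ = 0.452564
φₘ = atan2(sin φ₁ + sin φ₂, √((cos φ₁ + Bx)² + By²)) = 23.33099°
λₘ = λ₁ + atan2(By, cos φ₁ + Bx) = -112.52646°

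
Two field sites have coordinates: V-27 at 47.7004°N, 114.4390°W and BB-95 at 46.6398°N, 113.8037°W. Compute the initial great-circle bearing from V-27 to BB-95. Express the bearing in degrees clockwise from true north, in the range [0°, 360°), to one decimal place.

Δλ = 0.6353°
y = sin Δλ · cos φ₂ = 0.007613
x = cos φ₁ sin φ₂ − sin φ₁ cos φ₂ cos Δλ = -0.018479
θ = atan2(y, x) = 157.6096° → 157.6096° (mod 360°)

157.6°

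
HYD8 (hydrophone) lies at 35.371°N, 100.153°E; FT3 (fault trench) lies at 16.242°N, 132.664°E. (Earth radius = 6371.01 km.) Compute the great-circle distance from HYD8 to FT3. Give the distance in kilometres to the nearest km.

3859 km

Δφ = -19.1290°,  Δλ = 32.5110°
a = sin²(Δφ/2) + cos φ₁ cos φ₂ sin²(Δλ/2) = 0.088951
c = 2·arcsin(√a) = 0.605711 rad = 34.7047°
d = R·c = 6371.01 × 0.605711 = 3859.0 km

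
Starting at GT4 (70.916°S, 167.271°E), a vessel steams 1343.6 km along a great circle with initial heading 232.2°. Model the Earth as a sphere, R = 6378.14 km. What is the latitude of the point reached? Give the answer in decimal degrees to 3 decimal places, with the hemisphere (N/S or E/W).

75.028°S

δ = d/R = 1343.6/6378.14 = 0.210657 rad
φ₂ = arcsin(sin φ₁ cos δ + cos φ₁ sin δ cos θ)
   = arcsin(-0.94504·0.97789 + 0.32695·0.20910·-0.61291) = -75.02784°
λ₂ = λ₁ + atan2(sin θ sin δ cos φ₁, cos δ − sin φ₁ sin φ₂) = 127.51392°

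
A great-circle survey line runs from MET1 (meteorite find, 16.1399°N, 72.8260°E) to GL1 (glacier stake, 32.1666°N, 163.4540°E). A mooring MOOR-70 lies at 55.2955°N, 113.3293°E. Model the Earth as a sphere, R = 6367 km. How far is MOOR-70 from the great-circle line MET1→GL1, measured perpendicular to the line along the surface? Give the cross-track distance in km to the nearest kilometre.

δ₁₃ = central angle MET1→MOOR-70 = 0.870586 rad  (haversine)
θ₁₃ = bearing MET1→MOOR-70 = 28.918°,  θ₁₂ = bearing MET1→GL1 = 58.733°
dₓₜ = R·arcsin(sin δ₁₃ · sin(θ₁₃ − θ₁₂)) = 6367·arcsin(0.76471·sin(-29.815°)) = -2483.287 km
|dₓₜ| = 2483.287 km

2483 km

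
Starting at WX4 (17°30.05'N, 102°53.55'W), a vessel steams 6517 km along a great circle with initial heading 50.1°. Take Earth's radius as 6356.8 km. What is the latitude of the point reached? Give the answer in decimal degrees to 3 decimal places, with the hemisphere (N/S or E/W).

42.765°N

WX4: φ = +17.50083°, λ = -102.89250°
δ = d/R = 6517/6356.8 = 1.025201 rad
φ₂ = arcsin(sin φ₁ cos δ + cos φ₁ sin δ cos θ)
   = arcsin(0.30072·0.51893 + 0.95371·0.85482·0.64145) = 42.76509°
λ₂ = λ₁ + atan2(sin θ sin δ cos φ₁, cos δ − sin φ₁ sin φ₂) = -39.60567°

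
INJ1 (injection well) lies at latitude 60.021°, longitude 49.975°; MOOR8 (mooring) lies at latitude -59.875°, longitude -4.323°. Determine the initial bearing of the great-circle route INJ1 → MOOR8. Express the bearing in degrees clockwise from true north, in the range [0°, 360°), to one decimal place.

Δλ = -54.2980°
y = sin Δλ · cos φ₂ = -0.407565
x = cos φ₁ sin φ₂ − sin φ₁ cos φ₂ cos Δλ = -0.685893
θ = atan2(y, x) = -149.2808° → 210.7192° (mod 360°)

210.7°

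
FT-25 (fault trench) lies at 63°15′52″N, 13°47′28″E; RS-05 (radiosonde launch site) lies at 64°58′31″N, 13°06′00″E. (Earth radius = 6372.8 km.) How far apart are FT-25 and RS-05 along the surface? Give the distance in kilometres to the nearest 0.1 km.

193.2 km

FT-25: φ = +63.26444°, λ = +13.79111°
RS-05: φ = +64.97528°, λ = +13.10000°
Δφ = 1.7108°,  Δλ = -0.6911°
a = sin²(Δφ/2) + cos φ₁ cos φ₂ sin²(Δλ/2) = 0.000230
c = 2·arcsin(√a) = 0.030320 rad = 1.7372°
d = R·c = 6372.8 × 0.030320 = 193.2 km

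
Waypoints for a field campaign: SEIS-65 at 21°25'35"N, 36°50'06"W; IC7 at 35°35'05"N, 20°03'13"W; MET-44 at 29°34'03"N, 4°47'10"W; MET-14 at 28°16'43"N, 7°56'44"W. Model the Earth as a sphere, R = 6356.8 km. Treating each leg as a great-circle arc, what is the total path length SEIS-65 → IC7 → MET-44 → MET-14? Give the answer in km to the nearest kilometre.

4173 km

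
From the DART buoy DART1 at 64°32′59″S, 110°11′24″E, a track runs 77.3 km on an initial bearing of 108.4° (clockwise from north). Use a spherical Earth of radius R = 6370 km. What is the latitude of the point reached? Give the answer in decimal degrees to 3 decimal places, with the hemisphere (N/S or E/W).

DART1: φ = -64.54972°, λ = +110.19000°
δ = d/R = 77.3/6370 = 0.012135 rad
φ₂ = arcsin(sin φ₁ cos δ + cos φ₁ sin δ cos θ)
   = arcsin(-0.90296·0.99993 + 0.42973·0.01213·-0.31565) = -64.76114°
λ₂ = λ₁ + atan2(sin θ sin δ cos φ₁, cos δ − sin φ₁ sin φ₂) = 111.73741°

64.761°S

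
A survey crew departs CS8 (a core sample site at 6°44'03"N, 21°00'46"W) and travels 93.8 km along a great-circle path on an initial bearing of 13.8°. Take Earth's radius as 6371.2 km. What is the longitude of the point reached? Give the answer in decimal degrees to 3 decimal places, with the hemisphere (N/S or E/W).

20.810°W

CS8: φ = +6.73417°, λ = -21.01278°
δ = d/R = 93.8/6371.2 = 0.014723 rad
φ₂ = arcsin(sin φ₁ cos δ + cos φ₁ sin δ cos θ)
   = arcsin(0.11726·0.99989 + 0.99310·0.01472·0.97113) = 7.55331°
λ₂ = λ₁ + atan2(sin θ sin δ cos φ₁, cos δ − sin φ₁ sin φ₂) = -20.80981°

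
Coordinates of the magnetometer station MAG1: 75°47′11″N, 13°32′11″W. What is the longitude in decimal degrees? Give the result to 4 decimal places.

13.5364°W

13° + 32′/60 + 11″/3600 = 13 + 0.53333 + 0.00306 = 13.5364°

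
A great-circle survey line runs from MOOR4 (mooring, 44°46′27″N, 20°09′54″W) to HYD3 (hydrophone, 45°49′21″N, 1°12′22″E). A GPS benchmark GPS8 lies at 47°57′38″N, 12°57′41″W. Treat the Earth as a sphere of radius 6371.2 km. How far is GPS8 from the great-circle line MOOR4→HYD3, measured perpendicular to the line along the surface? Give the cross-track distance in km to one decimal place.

MOOR4: φ = +44.77417°, λ = -20.16500°
HYD3: φ = +45.82250°, λ = +1.20611°
GPS8: φ = +47.96056°, λ = -12.96139°
δ₁₃ = central angle MOOR4→GPS8 = 0.102984 rad  (haversine)
θ₁₃ = bearing MOOR4→GPS8 = 54.767°,  θ₁₂ = bearing MOOR4→HYD3 = 78.418°
dₓₜ = R·arcsin(sin δ₁₃ · sin(θ₁₃ − θ₁₂)) = 6371.2·arcsin(0.10280·sin(-23.651°)) = -262.828 km
|dₓₜ| = 262.828 km

262.8 km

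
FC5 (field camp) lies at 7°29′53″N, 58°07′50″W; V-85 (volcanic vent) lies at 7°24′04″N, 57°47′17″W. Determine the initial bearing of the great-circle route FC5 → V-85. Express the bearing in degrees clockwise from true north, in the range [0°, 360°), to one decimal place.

105.9°

FC5: φ = +7.49806°, λ = -58.13056°
V-85: φ = +7.40111°, λ = -57.78806°
Δλ = 0.3425°
y = sin Δλ · cos φ₂ = 0.005928
x = cos φ₁ sin φ₂ − sin φ₁ cos φ₂ cos Δλ = -0.001690
θ = atan2(y, x) = 105.9096° → 105.9096° (mod 360°)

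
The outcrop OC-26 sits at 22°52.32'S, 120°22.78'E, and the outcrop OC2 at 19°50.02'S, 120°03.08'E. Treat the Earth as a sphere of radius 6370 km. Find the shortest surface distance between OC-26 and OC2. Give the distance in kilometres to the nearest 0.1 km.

OC-26: φ = -22.87200°, λ = +120.37967°
OC2: φ = -19.83367°, λ = +120.05133°
Δφ = 3.0383°,  Δλ = -0.3283°
a = sin²(Δφ/2) + cos φ₁ cos φ₂ sin²(Δλ/2) = 0.000710
c = 2·arcsin(√a) = 0.053297 rad = 3.0537°
d = R·c = 6370 × 0.053297 = 339.5 km

339.5 km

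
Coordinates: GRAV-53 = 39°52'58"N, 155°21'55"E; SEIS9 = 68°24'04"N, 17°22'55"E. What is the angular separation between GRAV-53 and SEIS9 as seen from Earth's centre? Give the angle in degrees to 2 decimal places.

GRAV-53: φ = +39.88278°, λ = +155.36528°
SEIS9: φ = +68.40111°, λ = +17.38194°
Δφ = 28.5183°,  Δλ = -137.9833°
a = sin²(Δφ/2) + cos φ₁ cos φ₂ sin²(Δλ/2) = 0.306833
c = 2·arcsin(√a) = 1.174142 rad = 67.2734°

67.27°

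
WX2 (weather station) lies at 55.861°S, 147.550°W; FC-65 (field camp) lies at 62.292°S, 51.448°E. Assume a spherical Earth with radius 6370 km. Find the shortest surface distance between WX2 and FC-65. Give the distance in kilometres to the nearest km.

Δφ = -6.4310°,  Δλ = -161.0020°
a = sin²(Δφ/2) + cos φ₁ cos φ₂ sin²(Δλ/2) = 0.256979
c = 2·arcsin(√a) = 1.063242 rad = 60.9193°
d = R·c = 6370 × 1.063242 = 6772.9 km

6773 km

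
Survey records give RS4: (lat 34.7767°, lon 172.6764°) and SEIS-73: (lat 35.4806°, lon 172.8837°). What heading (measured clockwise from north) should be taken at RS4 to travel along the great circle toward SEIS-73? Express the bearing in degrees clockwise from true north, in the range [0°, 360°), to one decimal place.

13.5°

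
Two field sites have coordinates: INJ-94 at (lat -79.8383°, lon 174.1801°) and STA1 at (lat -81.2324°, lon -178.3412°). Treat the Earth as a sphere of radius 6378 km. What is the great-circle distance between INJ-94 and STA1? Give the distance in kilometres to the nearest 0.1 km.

206.6 km

Δφ = -1.3941°,  Δλ = 7.4787°
a = sin²(Δφ/2) + cos φ₁ cos φ₂ sin²(Δλ/2) = 0.000262
c = 2·arcsin(√a) = 0.032398 rad = 1.8563°
d = R·c = 6378 × 0.032398 = 206.6 km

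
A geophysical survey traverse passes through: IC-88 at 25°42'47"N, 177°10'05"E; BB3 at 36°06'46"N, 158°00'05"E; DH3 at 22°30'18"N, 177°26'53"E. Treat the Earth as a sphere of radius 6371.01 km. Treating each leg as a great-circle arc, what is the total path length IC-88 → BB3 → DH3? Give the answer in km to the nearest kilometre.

4566 km

IC-88: φ = +25.71306°, λ = +177.16806°
BB3: φ = +36.11278°, λ = +158.00139°
DH3: φ = +22.50500°, λ = +177.44806°
IC-88→BB3: c = 0.338586 rad, d = 2157.14 km
BB3→DH3: c = 0.378143 rad, d = 2409.15 km
Total = 2157.14 + 2409.15 = 4566.29 km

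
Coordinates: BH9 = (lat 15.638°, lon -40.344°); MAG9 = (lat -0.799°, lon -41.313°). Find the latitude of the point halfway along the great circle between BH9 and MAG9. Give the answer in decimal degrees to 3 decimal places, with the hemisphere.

Bx = cos φ₂ cos Δλ = 0.999760,  By = cos φ₂ sin Δλ = -0.016910
φₘ = atan2(sin φ₁ + sin φ₂, √((cos φ₁ + Bx)² + By²)) = 7.41976°
λₘ = λ₁ + atan2(By, cos φ₁ + Bx) = -40.83761°

7.420°N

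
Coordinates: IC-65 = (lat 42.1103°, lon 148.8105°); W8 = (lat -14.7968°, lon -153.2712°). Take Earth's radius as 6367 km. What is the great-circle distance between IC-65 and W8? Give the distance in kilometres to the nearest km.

8656 km

Δφ = -56.9071°,  Δλ = 57.9183°
a = sin²(Δφ/2) + cos φ₁ cos φ₂ sin²(Δλ/2) = 0.395151
c = 2·arcsin(√a) = 1.359530 rad = 77.8953°
d = R·c = 6367 × 1.359530 = 8656.1 km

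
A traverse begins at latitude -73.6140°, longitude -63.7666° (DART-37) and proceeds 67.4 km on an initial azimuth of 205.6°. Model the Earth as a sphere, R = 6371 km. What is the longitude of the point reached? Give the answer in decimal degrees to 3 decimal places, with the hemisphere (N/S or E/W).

64.726°W

δ = d/R = 67.4/6371 = 0.010579 rad
φ₂ = arcsin(sin φ₁ cos δ + cos φ₁ sin δ cos θ)
   = arcsin(-0.95938·0.99994 + 0.28211·0.01058·-0.90183) = -74.15853°
λ₂ = λ₁ + atan2(sin θ sin δ cos φ₁, cos δ − sin φ₁ sin φ₂) = -64.72607°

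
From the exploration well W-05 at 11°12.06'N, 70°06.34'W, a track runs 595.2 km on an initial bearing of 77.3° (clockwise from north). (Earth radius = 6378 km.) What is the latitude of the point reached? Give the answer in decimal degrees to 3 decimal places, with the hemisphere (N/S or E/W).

12.328°N

W-05: φ = +11.20100°, λ = -70.10567°
δ = d/R = 595.2/6378 = 0.093321 rad
φ₂ = arcsin(sin φ₁ cos δ + cos φ₁ sin δ cos θ)
   = arcsin(0.19425·0.99565 + 0.98095·0.09319·0.21985) = 12.32769°
λ₂ = λ₁ + atan2(sin θ sin δ cos φ₁, cos δ − sin φ₁ sin φ₂) = -64.76651°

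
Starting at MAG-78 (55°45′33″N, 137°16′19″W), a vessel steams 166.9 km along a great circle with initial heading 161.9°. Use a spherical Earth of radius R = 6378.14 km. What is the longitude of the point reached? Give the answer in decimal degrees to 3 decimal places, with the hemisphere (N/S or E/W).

MAG-78: φ = +55.75917°, λ = -137.27194°
δ = d/R = 166.9/6378.14 = 0.026168 rad
φ₂ = arcsin(sin φ₁ cos δ + cos φ₁ sin δ cos θ)
   = arcsin(0.82668·0.99966 + 0.56267·0.02616·-0.95052) = 54.33140°
λ₂ = λ₁ + atan2(sin θ sin δ cos φ₁, cos δ − sin φ₁ sin φ₂) = -136.47318°

136.473°W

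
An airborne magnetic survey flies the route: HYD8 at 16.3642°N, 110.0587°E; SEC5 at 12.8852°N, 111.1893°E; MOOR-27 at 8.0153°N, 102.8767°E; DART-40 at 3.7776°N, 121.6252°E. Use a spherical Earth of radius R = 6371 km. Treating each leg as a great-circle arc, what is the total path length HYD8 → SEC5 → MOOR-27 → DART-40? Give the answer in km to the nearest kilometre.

3589 km

HYD8→SEC5: c = 0.063650 rad, d = 405.52 km
SEC5→MOOR-27: c = 0.166030 rad, d = 1057.78 km
MOOR-27→DART-40: c = 0.333699 rad, d = 2126.00 km
Total = 405.52 + 1057.78 + 2126.00 = 3589.29 km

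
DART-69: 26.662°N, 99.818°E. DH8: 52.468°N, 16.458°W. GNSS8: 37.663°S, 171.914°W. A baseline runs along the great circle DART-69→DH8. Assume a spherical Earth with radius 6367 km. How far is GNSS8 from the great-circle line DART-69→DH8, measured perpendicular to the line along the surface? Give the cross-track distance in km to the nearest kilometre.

δ₁₃ = central angle DART-69→GNSS8 = 1.826366 rad  (haversine)
θ₁₃ = bearing DART-69→GNSS8 = 125.133°,  θ₁₂ = bearing DART-69→DH8 = 326.640°
dₓₜ = R·arcsin(sin δ₁₃ · sin(θ₁₃ − θ₁₂)) = 6367·arcsin(0.96752·sin(-201.507°)) = 2308.722 km
|dₓₜ| = 2308.722 km

2309 km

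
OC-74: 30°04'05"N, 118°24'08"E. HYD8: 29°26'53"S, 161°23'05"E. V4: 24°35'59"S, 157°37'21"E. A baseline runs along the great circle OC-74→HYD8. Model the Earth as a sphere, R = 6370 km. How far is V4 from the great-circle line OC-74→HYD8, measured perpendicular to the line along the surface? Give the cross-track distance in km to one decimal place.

OC-74: φ = +30.06806°, λ = +118.40222°
HYD8: φ = -29.44806°, λ = +161.38472°
V4: φ = -24.59972°, λ = +157.62250°
δ₁₃ = central angle OC-74→V4 = 1.158136 rad  (haversine)
θ₁₃ = bearing OC-74→V4 = 141.127°,  θ₁₂ = bearing OC-74→HYD8 = 141.436°
dₓₜ = R·arcsin(sin δ₁₃ · sin(θ₁₃ − θ₁₂)) = 6370·arcsin(0.91606·sin(-0.309°)) = -31.438 km
|dₓₜ| = 31.438 km

31.4 km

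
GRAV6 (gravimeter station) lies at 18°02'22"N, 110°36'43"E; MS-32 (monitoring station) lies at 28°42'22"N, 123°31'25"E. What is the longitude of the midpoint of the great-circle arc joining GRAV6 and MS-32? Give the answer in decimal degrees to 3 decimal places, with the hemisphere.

GRAV6: φ = +18.03944°, λ = +110.61194°
MS-32: φ = +28.70611°, λ = +123.52361°
Bx = cos φ₂ cos Δλ = 0.854918,  By = cos φ₂ sin Δλ = 0.195986
φₘ = atan2(sin φ₁ + sin φ₂, √((cos φ₁ + Bx)² + By²)) = 23.50558°
λₘ = λ₁ + atan2(By, cos φ₁ + Bx) = 116.80621°

116.806°E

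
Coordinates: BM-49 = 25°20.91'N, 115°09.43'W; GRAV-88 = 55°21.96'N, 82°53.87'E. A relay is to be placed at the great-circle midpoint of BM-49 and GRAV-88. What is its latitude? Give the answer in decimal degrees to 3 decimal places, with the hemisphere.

72.109°N

BM-49: φ = +25.34850°, λ = -115.15717°
GRAV-88: φ = +55.36600°, λ = +82.89783°
Bx = cos φ₂ cos Δλ = -0.540347,  By = cos φ₂ sin Δλ = -0.176143
φₘ = atan2(sin φ₁ + sin φ₂, √((cos φ₁ + Bx)² + By²)) = 72.10920°
λₘ = λ₁ + atan2(By, cos φ₁ + Bx) = -141.01868°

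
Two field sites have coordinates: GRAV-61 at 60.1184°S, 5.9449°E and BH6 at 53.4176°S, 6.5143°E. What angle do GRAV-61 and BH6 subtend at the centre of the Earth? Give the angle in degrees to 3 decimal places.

Δφ = 6.7008°,  Δλ = 0.5694°
a = sin²(Δφ/2) + cos φ₁ cos φ₂ sin²(Δλ/2) = 0.003423
c = 2·arcsin(√a) = 0.117077 rad = 6.7080°

6.708°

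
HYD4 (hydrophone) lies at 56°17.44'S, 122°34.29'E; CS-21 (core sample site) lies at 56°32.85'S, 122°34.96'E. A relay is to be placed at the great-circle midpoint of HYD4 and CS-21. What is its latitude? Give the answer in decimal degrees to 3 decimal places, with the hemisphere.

HYD4: φ = -56.29067°, λ = +122.57150°
CS-21: φ = -56.54750°, λ = +122.58267°
Bx = cos φ₂ cos Δλ = 0.551245,  By = cos φ₂ sin Δλ = 0.000107
φₘ = atan2(sin φ₁ + sin φ₂, √((cos φ₁ + Bx)² + By²)) = -56.41908°
λₘ = λ₁ + atan2(By, cos φ₁ + Bx) = 122.57706°

56.419°S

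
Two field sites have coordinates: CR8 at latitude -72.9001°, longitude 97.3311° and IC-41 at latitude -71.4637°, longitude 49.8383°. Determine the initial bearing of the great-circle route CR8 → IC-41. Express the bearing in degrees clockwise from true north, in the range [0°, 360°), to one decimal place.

Δλ = -47.4928°
y = sin Δλ · cos φ₂ = -0.234357
x = cos φ₁ sin φ₂ − sin φ₁ cos φ₂ cos Δλ = -0.073477
θ = atan2(y, x) = -107.4076° → 252.5924° (mod 360°)

252.6°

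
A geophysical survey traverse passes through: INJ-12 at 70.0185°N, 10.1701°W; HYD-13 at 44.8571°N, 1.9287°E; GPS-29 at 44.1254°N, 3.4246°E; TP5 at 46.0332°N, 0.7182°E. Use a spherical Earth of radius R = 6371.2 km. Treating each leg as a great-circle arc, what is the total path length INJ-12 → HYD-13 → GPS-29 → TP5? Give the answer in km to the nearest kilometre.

3322 km

INJ-12→HYD-13: c = 0.451639 rad, d = 2877.48 km
HYD-13→GPS-29: c = 0.022582 rad, d = 143.87 km
GPS-29→TP5: c = 0.047124 rad, d = 300.24 km
Total = 2877.48 + 143.87 + 300.24 = 3321.59 km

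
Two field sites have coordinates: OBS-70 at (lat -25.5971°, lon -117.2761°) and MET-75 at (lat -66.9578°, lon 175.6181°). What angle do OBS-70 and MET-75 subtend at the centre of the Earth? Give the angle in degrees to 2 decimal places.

57.66°

Δφ = -41.3607°,  Δλ = -67.1058°
a = sin²(Δφ/2) + cos φ₁ cos φ₂ sin²(Δλ/2) = 0.232552
c = 2·arcsin(√a) = 1.006412 rad = 57.6631°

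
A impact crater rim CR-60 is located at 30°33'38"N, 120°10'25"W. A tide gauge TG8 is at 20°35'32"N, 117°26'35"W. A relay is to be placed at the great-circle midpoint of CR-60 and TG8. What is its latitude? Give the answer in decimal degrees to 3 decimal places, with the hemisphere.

25.583°N

CR-60: φ = +30.56056°, λ = -120.17361°
TG8: φ = +20.59222°, λ = -117.44306°
Bx = cos φ₂ cos Δλ = 0.935044,  By = cos φ₂ sin Δλ = 0.044595
φₘ = atan2(sin φ₁ + sin φ₂, √((cos φ₁ + Bx)² + By²)) = 25.58271°
λₘ = λ₁ + atan2(By, cos φ₁ + Bx) = -118.75134°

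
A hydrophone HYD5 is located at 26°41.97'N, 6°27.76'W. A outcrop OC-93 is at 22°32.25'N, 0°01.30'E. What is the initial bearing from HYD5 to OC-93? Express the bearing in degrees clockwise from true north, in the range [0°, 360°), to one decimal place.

HYD5: φ = +26.69950°, λ = -6.46267°
OC-93: φ = +22.53750°, λ = +0.02167°
Δλ = 6.4843°
y = sin Δλ · cos φ₂ = 0.104307
x = cos φ₁ sin φ₂ − sin φ₁ cos φ₂ cos Δλ = -0.069922
θ = atan2(y, x) = 123.8359° → 123.8359° (mod 360°)

123.8°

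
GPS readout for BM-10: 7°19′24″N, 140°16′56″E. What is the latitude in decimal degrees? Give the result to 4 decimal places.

7.3233°N

7° + 19′/60 + 24″/3600 = 7 + 0.31667 + 0.00667 = 7.3233°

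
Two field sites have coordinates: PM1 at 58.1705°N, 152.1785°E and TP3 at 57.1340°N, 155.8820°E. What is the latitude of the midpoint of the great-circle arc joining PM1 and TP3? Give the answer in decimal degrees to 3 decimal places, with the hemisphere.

57.666°N

Bx = cos φ₂ cos Δλ = 0.541543,  By = cos φ₂ sin Δλ = 0.035053
φₘ = atan2(sin φ₁ + sin φ₂, √((cos φ₁ + Bx)² + By²)) = 57.66577°
λₘ = λ₁ + atan2(By, cos φ₁ + Bx) = 154.05671°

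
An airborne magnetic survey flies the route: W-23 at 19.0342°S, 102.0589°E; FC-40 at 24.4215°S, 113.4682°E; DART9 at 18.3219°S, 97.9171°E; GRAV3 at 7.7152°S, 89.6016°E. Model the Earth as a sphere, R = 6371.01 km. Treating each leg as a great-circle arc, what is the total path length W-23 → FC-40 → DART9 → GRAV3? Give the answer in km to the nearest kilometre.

W-23→FC-40: c = 0.207380 rad, d = 1321.22 km
FC-40→DART9: c = 0.274002 rad, d = 1745.67 km
DART9→GRAV3: c = 0.232802 rad, d = 1483.18 km
Total = 1321.22 + 1745.67 + 1483.18 = 4550.08 km

4550 km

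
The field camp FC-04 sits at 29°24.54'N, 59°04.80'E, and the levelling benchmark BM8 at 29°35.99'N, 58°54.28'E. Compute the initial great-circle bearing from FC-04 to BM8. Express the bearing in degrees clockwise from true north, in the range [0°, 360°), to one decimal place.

321.4°

FC-04: φ = +29.40900°, λ = +59.08000°
BM8: φ = +29.59983°, λ = +58.90467°
Δλ = -0.1753°
y = sin Δλ · cos φ₂ = -0.002661
x = cos φ₁ sin φ₂ − sin φ₁ cos φ₂ cos Δλ = 0.003333
θ = atan2(y, x) = -38.6037° → 321.3963° (mod 360°)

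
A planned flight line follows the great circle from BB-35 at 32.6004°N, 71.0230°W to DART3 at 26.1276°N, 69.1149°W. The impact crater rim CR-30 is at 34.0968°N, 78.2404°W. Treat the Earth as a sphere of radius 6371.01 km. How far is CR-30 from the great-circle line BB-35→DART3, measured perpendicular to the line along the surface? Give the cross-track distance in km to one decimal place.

δ₁₃ = central angle BB-35→CR-30 = 0.108391 rad  (haversine)
θ₁₃ = bearing BB-35→CR-30 = 285.907°,  θ₁₂ = bearing BB-35→DART3 = 165.114°
dₓₜ = R·arcsin(sin δ₁₃ · sin(θ₁₃ − θ₁₂)) = 6371.01·arcsin(0.10818·sin(120.793°)) = 592.906 km
|dₓₜ| = 592.906 km

592.9 km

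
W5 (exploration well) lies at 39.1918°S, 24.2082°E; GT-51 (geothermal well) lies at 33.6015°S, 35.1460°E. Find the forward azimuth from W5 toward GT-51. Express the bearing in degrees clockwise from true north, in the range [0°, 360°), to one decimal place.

60.9°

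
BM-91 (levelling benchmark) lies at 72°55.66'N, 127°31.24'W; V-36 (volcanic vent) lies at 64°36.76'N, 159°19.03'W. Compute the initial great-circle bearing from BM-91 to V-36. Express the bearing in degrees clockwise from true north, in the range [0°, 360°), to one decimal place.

BM-91: φ = +72.92767°, λ = -127.52067°
V-36: φ = +64.61267°, λ = -159.31717°
Δλ = -31.7965°
y = sin Δλ · cos φ₂ = -0.225902
x = cos φ₁ sin φ₂ − sin φ₁ cos φ₂ cos Δλ = -0.083108
θ = atan2(y, x) = -110.1982° → 249.8018° (mod 360°)

249.8°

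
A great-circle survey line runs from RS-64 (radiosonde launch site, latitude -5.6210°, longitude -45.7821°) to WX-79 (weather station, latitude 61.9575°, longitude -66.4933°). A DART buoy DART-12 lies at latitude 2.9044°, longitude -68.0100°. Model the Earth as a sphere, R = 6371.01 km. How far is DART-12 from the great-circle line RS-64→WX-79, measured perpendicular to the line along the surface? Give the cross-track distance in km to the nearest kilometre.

2256 km

δ₁₃ = central angle RS-64→DART-12 = 0.415068 rad  (haversine)
θ₁₃ = bearing RS-64→DART-12 = 290.463°,  θ₁₂ = bearing RS-64→WX-79 = 349.772°
dₓₜ = R·arcsin(sin δ₁₃ · sin(θ₁₃ − θ₁₂)) = 6371.01·arcsin(0.40325·sin(-59.308°)) = -2256.117 km
|dₓₜ| = 2256.117 km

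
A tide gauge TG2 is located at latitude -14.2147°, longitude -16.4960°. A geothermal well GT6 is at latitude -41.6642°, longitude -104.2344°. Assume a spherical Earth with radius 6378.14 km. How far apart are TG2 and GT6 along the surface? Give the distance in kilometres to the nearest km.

8788 km

Δφ = -27.4495°,  Δλ = -87.7384°
a = sin²(Δφ/2) + cos φ₁ cos φ₂ sin²(Δλ/2) = 0.404093
c = 2·arcsin(√a) = 1.377786 rad = 78.9413°
d = R·c = 6378.14 × 1.377786 = 8787.7 km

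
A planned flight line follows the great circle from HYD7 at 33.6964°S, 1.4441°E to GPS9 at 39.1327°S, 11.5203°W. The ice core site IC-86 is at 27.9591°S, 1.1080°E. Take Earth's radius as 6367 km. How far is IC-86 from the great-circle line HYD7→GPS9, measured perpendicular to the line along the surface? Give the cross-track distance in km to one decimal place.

δ₁₃ = central angle HYD7→IC-86 = 0.100261 rad  (haversine)
θ₁₃ = bearing HYD7→IC-86 = 357.033°,  θ₁₂ = bearing HYD7→GPS9 = 238.724°
dₓₜ = R·arcsin(sin δ₁₃ · sin(θ₁₃ − θ₁₂)) = 6367·arcsin(0.10009·sin(118.309°)) = 561.803 km
|dₓₜ| = 561.803 km

561.8 km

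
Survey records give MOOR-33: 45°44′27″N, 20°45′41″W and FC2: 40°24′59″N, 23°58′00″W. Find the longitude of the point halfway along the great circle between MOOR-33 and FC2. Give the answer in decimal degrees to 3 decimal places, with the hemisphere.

22.434°W

MOOR-33: φ = +45.74083°, λ = -20.76139°
FC2: φ = +40.41639°, λ = -23.96667°
Bx = cos φ₂ cos Δλ = 0.760162,  By = cos φ₂ sin Δλ = -0.042570
φₘ = atan2(sin φ₁ + sin φ₂, √((cos φ₁ + Bx)² + By²)) = 43.08977°
λₘ = λ₁ + atan2(By, cos φ₁ + Bx) = -22.43373°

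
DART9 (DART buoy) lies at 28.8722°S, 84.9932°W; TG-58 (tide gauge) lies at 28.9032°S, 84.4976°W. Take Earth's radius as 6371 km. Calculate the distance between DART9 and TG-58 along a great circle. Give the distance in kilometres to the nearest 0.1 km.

Δφ = -0.0310°,  Δλ = 0.4956°
a = sin²(Δφ/2) + cos φ₁ cos φ₂ sin²(Δλ/2) = 0.000014
c = 2·arcsin(√a) = 0.007593 rad = 0.4350°
d = R·c = 6371 × 0.007593 = 48.4 km

48.4 km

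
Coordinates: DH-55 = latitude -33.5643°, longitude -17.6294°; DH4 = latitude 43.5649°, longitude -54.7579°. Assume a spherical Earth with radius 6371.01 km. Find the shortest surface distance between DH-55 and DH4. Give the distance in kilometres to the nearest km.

Δφ = 77.1292°,  Δλ = -37.1285°
a = sin²(Δφ/2) + cos φ₁ cos φ₂ sin²(Δλ/2) = 0.449821
c = 2·arcsin(√a) = 1.470270 rad = 84.2402°
d = R·c = 6371.01 × 1.470270 = 9367.1 km

9367 km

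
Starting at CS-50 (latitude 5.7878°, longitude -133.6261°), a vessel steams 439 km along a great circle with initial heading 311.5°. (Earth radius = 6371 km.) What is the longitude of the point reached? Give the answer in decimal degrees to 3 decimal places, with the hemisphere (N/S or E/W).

δ = d/R = 439/6371 = 0.068906 rad
φ₂ = arcsin(sin φ₁ cos δ + cos φ₁ sin δ cos θ)
   = arcsin(0.10084·0.99763 + 0.99490·0.06885·0.66262) = 8.39490°
λ₂ = λ₁ + atan2(sin θ sin δ cos φ₁, cos δ − sin φ₁ sin φ₂) = -136.61401°

136.614°W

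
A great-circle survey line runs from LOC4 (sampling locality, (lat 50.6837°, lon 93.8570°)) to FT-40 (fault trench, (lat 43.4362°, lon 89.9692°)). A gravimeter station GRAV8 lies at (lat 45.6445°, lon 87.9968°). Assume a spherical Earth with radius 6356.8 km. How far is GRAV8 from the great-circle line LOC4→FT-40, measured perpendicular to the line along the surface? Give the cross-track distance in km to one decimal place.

δ₁₃ = central angle LOC4→GRAV8 = 0.111233 rad  (haversine)
θ₁₃ = bearing LOC4→GRAV8 = 220.019°,  θ₁₂ = bearing LOC4→FT-40 = 201.520°
dₓₜ = R·arcsin(sin δ₁₃ · sin(θ₁₃ − θ₁₂)) = 6356.8·arcsin(0.11100·sin(18.499°)) = 223.936 km
|dₓₜ| = 223.936 km

223.9 km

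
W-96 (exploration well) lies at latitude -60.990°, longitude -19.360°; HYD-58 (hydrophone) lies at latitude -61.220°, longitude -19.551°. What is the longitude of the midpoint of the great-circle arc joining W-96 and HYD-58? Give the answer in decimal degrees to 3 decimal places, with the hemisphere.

19.455°W

Bx = cos φ₂ cos Δλ = 0.481445,  By = cos φ₂ sin Δλ = -0.001605
φₘ = atan2(sin φ₁ + sin φ₂, √((cos φ₁ + Bx)² + By²)) = -61.10503°
λₘ = λ₁ + atan2(By, cos φ₁ + Bx) = -19.45515°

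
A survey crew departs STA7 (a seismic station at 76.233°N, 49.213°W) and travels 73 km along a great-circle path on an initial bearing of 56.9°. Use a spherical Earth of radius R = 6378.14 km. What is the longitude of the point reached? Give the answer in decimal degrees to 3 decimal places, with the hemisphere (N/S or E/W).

46.845°W

δ = d/R = 73/6378.14 = 0.011445 rad
φ₂ = arcsin(sin φ₁ cos δ + cos φ₁ sin δ cos θ)
   = arcsin(0.97127·0.99993 + 0.23797·0.01145·0.54610) = 76.58009°
λ₂ = λ₁ + atan2(sin θ sin δ cos φ₁, cos δ − sin φ₁ sin φ₂) = -46.84536°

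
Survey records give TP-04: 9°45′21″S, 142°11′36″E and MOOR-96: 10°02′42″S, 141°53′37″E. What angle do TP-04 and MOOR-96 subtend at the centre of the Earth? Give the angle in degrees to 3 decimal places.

0.413°

TP-04: φ = -9.75583°, λ = +142.19333°
MOOR-96: φ = -10.04500°, λ = +141.89361°
Δφ = -0.2892°,  Δλ = -0.2997°
a = sin²(Δφ/2) + cos φ₁ cos φ₂ sin²(Δλ/2) = 0.000013
c = 2·arcsin(√a) = 0.007213 rad = 0.4133°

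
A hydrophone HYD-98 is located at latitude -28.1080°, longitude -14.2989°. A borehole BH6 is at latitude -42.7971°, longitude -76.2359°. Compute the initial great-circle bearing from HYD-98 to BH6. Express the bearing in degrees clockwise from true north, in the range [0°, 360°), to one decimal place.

236.0°

Δλ = -61.9370°
y = sin Δλ · cos φ₂ = -0.647496
x = cos φ₁ sin φ₂ − sin φ₁ cos φ₂ cos Δλ = -0.436643
θ = atan2(y, x) = -123.9940° → 236.0060° (mod 360°)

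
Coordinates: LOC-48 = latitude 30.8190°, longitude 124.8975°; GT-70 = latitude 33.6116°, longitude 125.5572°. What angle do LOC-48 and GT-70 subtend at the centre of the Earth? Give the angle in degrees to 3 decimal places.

Δφ = 2.7926°,  Δλ = 0.6597°
a = sin²(Δφ/2) + cos φ₁ cos φ₂ sin²(Δλ/2) = 0.000617
c = 2·arcsin(√a) = 0.049704 rad = 2.8478°

2.848°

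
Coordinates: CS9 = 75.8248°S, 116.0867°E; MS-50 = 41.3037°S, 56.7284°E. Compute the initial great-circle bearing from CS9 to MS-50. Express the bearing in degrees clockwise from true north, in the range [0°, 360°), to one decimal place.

288.0°

Δλ = -59.3583°
y = sin Δλ · cos φ₂ = -0.646329
x = cos φ₁ sin φ₂ − sin φ₁ cos φ₂ cos Δλ = 0.209577
θ = atan2(y, x) = -72.0343° → 287.9657° (mod 360°)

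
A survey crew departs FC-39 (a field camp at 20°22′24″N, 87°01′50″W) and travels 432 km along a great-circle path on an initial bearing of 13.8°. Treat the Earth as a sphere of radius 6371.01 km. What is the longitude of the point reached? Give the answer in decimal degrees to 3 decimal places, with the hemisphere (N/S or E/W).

FC-39: φ = +20.37333°, λ = -87.03056°
δ = d/R = 432/6371.01 = 0.067807 rad
φ₂ = arcsin(sin φ₁ cos δ + cos φ₁ sin δ cos θ)
   = arcsin(0.34814·0.99770 + 0.93744·0.06776·0.97113) = 24.14323°
λ₂ = λ₁ + atan2(sin θ sin δ cos φ₁, cos δ − sin φ₁ sin φ₂) = -86.01573°

86.016°W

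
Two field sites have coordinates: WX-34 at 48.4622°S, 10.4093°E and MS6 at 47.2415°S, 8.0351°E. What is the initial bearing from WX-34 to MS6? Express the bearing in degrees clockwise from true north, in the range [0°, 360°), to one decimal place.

306.6°

Δλ = -2.3742°
y = sin Δλ · cos φ₂ = -0.028124
x = cos φ₁ sin φ₂ − sin φ₁ cos φ₂ cos Δλ = 0.020867
θ = atan2(y, x) = -53.4257° → 306.5743° (mod 360°)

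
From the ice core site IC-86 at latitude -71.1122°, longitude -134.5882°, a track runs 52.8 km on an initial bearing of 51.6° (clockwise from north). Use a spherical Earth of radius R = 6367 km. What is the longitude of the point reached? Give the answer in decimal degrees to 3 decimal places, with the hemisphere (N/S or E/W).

δ = d/R = 52.8/6367 = 0.008293 rad
φ₂ = arcsin(sin φ₁ cos δ + cos φ₁ sin δ cos θ)
   = arcsin(-0.94615·0.99997 + 0.32372·0.00829·0.62115) = -70.81359°
λ₂ = λ₁ + atan2(sin θ sin δ cos φ₁, cos δ − sin φ₁ sin φ₂) = -133.45510°

133.455°W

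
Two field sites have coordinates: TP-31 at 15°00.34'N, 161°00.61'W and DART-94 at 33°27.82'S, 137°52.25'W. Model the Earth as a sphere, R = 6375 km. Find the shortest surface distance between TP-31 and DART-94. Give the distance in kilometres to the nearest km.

5926 km

TP-31: φ = +15.00567°, λ = -161.01017°
DART-94: φ = -33.46367°, λ = -137.87083°
Δφ = -48.4693°,  Δλ = 23.1393°
a = sin²(Δφ/2) + cos φ₁ cos φ₂ sin²(Δλ/2) = 0.200902
c = 2·arcsin(√a) = 0.929547 rad = 53.2591°
d = R·c = 6375 × 0.929547 = 5925.9 km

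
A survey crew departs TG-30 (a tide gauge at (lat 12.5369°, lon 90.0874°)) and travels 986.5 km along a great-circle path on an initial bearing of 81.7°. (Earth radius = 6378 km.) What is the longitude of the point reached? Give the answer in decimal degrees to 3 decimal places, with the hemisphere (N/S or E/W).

δ = d/R = 986.5/6378 = 0.154672 rad
φ₂ = arcsin(sin φ₁ cos δ + cos φ₁ sin δ cos θ)
   = arcsin(0.21707·0.98806 + 0.97616·0.15406·0.14436) = 13.66153°
λ₂ = λ₁ + atan2(sin θ sin δ cos φ₁, cos δ − sin φ₁ sin φ₂) = 99.11332°

99.113°E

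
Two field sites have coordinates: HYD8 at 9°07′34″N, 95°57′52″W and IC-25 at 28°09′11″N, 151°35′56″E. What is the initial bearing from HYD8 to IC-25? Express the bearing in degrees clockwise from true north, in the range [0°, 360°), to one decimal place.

302.5°

HYD8: φ = +9.12611°, λ = -95.96444°
IC-25: φ = +28.15306°, λ = +151.59889°
Δλ = -112.4367°
y = sin Δλ · cos φ₂ = -0.814948
x = cos φ₁ sin φ₂ − sin φ₁ cos φ₂ cos Δλ = 0.519229
θ = atan2(y, x) = -57.4975° → 302.5025° (mod 360°)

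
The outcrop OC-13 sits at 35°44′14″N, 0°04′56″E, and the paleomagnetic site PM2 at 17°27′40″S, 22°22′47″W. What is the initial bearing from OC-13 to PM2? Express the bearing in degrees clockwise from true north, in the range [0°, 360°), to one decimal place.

205.7°

OC-13: φ = +35.73722°, λ = +0.08222°
PM2: φ = -17.46111°, λ = -22.37972°
Δλ = -22.4619°
y = sin Δλ · cos φ₂ = -0.364464
x = cos φ₁ sin φ₂ − sin φ₁ cos φ₂ cos Δλ = -0.758445
θ = atan2(y, x) = -154.3338° → 205.6662° (mod 360°)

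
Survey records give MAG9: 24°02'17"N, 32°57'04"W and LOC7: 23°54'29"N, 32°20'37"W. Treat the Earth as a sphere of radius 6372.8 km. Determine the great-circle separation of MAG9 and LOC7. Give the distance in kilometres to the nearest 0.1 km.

63.4 km

MAG9: φ = +24.03806°, λ = -32.95111°
LOC7: φ = +23.90806°, λ = -32.34361°
Δφ = -0.1300°,  Δλ = 0.6075°
a = sin²(Δφ/2) + cos φ₁ cos φ₂ sin²(Δλ/2) = 0.000025
c = 2·arcsin(√a) = 0.009950 rad = 0.5701°
d = R·c = 6372.8 × 0.009950 = 63.4 km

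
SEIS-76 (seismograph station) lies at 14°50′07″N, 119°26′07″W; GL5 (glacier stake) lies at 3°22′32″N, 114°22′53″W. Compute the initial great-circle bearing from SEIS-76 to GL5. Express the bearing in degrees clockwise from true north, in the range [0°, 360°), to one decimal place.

156.0°

SEIS-76: φ = +14.83528°, λ = -119.43528°
GL5: φ = +3.37556°, λ = -114.38139°
Δλ = 5.0539°
y = sin Δλ · cos φ₂ = 0.087940
x = cos φ₁ sin φ₂ − sin φ₁ cos φ₂ cos Δλ = -0.197685
θ = atan2(y, x) = 156.0182° → 156.0182° (mod 360°)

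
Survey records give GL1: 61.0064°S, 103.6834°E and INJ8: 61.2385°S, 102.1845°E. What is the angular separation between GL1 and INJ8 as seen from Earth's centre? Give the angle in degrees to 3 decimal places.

Δφ = -0.2321°,  Δλ = -1.4989°
a = sin²(Δφ/2) + cos φ₁ cos φ₂ sin²(Δλ/2) = 0.000044
c = 2·arcsin(√a) = 0.013267 rad = 0.7602°

0.760°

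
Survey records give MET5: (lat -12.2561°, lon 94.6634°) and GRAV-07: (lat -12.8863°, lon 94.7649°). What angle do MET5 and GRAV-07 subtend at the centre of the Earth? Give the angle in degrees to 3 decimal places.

0.638°

Δφ = -0.6302°,  Δλ = 0.1015°
a = sin²(Δφ/2) + cos φ₁ cos φ₂ sin²(Δλ/2) = 0.000031
c = 2·arcsin(√a) = 0.011134 rad = 0.6379°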